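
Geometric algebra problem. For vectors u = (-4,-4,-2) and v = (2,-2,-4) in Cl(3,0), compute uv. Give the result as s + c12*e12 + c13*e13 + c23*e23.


In Cl(3,0): e_i^2 = 1, e_ie_j = -e_je_i for i != j.
Scalar part = u . v = (-4)*2 + (-4)*(-2) + (-2)*(-4)
= -8 + 8 + 8 = 8
e12 coeff = (-4)*(-2) - (-4)*2 = 8 - (-8) = 16
e13 coeff = (-4)*(-4) - (-2)*2 = 16 - (-4) = 20
e23 coeff = (-4)*(-4) - (-2)*(-2) = 16 - 4 = 12
uv = 8 + 16*e12 + 20*e13 + 12*e23


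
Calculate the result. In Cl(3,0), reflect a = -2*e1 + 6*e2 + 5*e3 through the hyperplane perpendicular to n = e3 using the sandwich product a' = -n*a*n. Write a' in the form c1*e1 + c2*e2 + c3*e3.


Reflection formula: a' = -n*a*n, with n = e3 (unit vector, n^2 = 1).
For reflection through hyperplane perp to e3:
The component along e3 flips sign, others stay.
a = (-2, 6, 5)
a' = (-2, 6, -5)
a' = -2*e1 + 6*e2 - 5*e3


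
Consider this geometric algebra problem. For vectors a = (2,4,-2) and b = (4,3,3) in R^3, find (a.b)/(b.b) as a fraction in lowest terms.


Projection coefficient = (a . b) / (b . b)
a . b = 2*4 + 4*3 + (-2)*3
= 8 + 12 + (-6) = 14
b . b = 4^2 + 3^2 + 3^2
= 16 + 9 + 9 = 34
Coefficient = 14/34
In lowest terms: 7/17


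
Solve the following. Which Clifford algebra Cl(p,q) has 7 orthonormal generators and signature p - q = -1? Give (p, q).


We need p + q = 7 and p - q = -1.
Adding: 2p = 7 + (-1) = 6, so p = 3.
Then q = 7 - 3 = 4.
(p, q) = (3, 4)


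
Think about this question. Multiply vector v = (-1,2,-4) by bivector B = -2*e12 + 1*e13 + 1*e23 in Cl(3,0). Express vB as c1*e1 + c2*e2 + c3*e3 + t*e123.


vB has grade-1 (vector) and grade-3 (trivector) parts: vB = (v _| B) + (v ^ B).
Vector part <vB>_1:
  e1: -v2*b12 - v3*b13 = -(2)*(-2) - (-4)*(1) = 8
  e2: v1*b12 - v3*b23 = (-1)*(-2) - (-4)*(1) = 6
  e3: v1*b13 + v2*b23 = (-1)*(1) + (2)*(1) = 1
Trivector part <vB>_3:
  e123: v1*b23 - v2*b13 + v3*b12 = (-1)*(1) - (2)*(1) + (-4)*(-2) = 5
vB = 8*e1 + 6*e2 + 1*e3 + 5*e123


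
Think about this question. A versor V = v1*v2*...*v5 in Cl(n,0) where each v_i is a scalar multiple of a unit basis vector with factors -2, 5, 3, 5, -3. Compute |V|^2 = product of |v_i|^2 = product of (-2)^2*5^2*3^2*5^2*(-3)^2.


Each vector v_i has |v_i|^2 = s_i^2
Squared scales: (-2)^2 = 4, 5^2 = 25, 3^2 = 9, 5^2 = 25, (-3)^2 = 9
|V|^2 = 4 * 25 * 9 * 25 * 9
= 202500


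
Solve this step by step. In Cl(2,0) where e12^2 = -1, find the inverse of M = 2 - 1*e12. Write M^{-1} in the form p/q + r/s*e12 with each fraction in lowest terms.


M = 2 - 1*e12, where e12^2 = -1.
Since M commutes with its reverse ~M = a - b*e12, M * ~M = a^2 - b^2*e12^2 = a^2 + b^2.
So M^{-1} = ~M / (a^2 + b^2) = (a - b*e12)/(a^2 + b^2).
a^2 + b^2 = 4 + 1 = 5
Scalar part = 2/5 = 2/5
Bivector coeff = 1/5 = 1/5
M^{-1} = 2/5 + 1/5*e12


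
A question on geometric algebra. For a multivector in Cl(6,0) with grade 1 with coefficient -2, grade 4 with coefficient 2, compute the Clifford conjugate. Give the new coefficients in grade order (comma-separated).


Clifford conjugate sign for grade k: (-1)^(k(k+1)/2)
Grade 1: (-1)^(1*2/2) = (-1)^1 = -1, coeff -2 -> 2
Grade 4: (-1)^(4*5/2) = (-1)^10 = 1, coeff 2 -> 2
Conjugated coefficients: 2, 2


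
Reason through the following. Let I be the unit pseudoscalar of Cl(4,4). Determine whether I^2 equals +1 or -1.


The pseudoscalar I = e1...e_n (product of all n generators) of Cl(p,q) satisfies I^2 = (-1)^(q + n(n-1)/2).
p = 4, q = 4, n = p + q = 8
n(n-1)/2 = 8 * 7 / 2 = 28
Exponent = q + n(n-1)/2 = 4 + 28 = 32
I^2 = (-1)^32 = +1


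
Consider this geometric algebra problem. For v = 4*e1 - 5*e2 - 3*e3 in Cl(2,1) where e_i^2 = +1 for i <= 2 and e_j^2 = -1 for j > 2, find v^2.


v^2 = sum of c_i^2 * e_i^2
Positive signature terms (e_i^2 = +1): 4^2 + (-5)^2 = 41
Negative signature terms (e_j^2 = -1): (-3)^2 = 9
v^2 = 41 - 9 = 32


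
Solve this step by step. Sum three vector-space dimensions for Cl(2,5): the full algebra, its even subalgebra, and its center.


n = 2 + 5 = 7
Total dim = 2^7 = 128
Even subalgebra dim = 2^6 = 64
n is odd, so center dim = 2
Sum = 128 + 64 + 2 = 194


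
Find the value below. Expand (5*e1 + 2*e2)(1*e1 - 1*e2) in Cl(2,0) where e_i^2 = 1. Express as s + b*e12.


Expand: (5*e1 + 2*e2)(1*e1 - 1*e2)
= 5*1*e1e1 + 5*(-1)*e1e2 + 2*1*e2e1 + 2*(-1)*e2e2
Using e1^2 = e2^2 = 1, e2e1 = -e1e2:
Scalar part s = 5*1 + 2*(-1) = 5 + (-2) = 3
Bivector part b = 5*(-1) - 2*1 = -5 - 2 = -7
uv = 3 - 7*e12


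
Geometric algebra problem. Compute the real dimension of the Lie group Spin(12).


Spin(n) double-covers SO(n); both have Lie algebra so(n) of dimension n(n-1)/2.
n = 12
n(n-1) = 12 * 11 = 132
dim Spin(12) = 132/2 = 66


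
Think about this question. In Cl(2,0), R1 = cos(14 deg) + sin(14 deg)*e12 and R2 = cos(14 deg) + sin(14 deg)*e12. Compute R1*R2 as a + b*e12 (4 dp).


Same-plane rotors commute and their half-angles add:
R1*R2 = cos(a1 + a2) + sin(a1 + a2)*e12.
a1 + a2 = 14 + 14 = 28 deg
cos(28 deg) = 0.8829
sin(28 deg) = 0.4695
R1*R2 = 0.8829 + 0.4695*e12


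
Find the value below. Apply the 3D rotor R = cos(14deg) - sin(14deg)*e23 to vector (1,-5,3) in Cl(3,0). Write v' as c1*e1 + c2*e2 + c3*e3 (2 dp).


Rotor R = cos(14deg) - sin(14deg)*e23
Rotation angle theta = 2 * 14 = 28 degrees in the e23 plane (e2 -> e3).
The component perpendicular to the plane (e1) is invariant: v'_1 = v1 = 1.00
cos(28deg) = 0.8829, sin(28deg) = 0.4695
v'_2 = v2*cos(theta) - v3*sin(theta) = -5*0.8829 - 3*0.4695 = -5.82
v'_3 = v2*sin(theta) + v3*cos(theta) = -5*0.4695 + 3*0.8829 = 0.30
v' = 1.00*e1 - 5.82*e2 + 0.30*e3


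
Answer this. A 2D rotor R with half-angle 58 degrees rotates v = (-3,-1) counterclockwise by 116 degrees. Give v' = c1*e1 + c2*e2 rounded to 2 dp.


Rotor R = cos(58deg) - sin(58deg)*e12
Rotation angle theta = 2 * 58 = 116 degrees
v' = R*v*~R rotates v by theta.
cos(116deg) = -0.4384, sin(116deg) = 0.8988
v'_1 = -3*cos(116deg) - (-1)*sin(116deg)
= -3*(-0.4384) - (-1)*0.8988
= 2.21
v'_2 = -3*sin(116deg) + (-1)*cos(116deg)
= -3*0.8988 + (-1)*(-0.4384)
= -2.26
v' = 2.21*e1 - 2.26*e2


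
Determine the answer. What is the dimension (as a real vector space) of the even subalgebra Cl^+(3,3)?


Even subalgebra dimension = 2^(n-1)
n = 3 + 3 = 6
2^(6 - 1) = 2^5 = 32
Verification: sum of C(6,k) for even k = 1 + 15 + 15 + 1 = 32
Result = 32


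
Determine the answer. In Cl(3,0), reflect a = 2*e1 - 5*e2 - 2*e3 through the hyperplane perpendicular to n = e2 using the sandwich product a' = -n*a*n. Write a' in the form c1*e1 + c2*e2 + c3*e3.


Reflection formula: a' = -n*a*n, with n = e2 (unit vector, n^2 = 1).
For reflection through hyperplane perp to e2:
The component along e2 flips sign, others stay.
a = (2, -5, -2)
a' = (2, 5, -2)
a' = 2*e1 + 5*e2 - 2*e3


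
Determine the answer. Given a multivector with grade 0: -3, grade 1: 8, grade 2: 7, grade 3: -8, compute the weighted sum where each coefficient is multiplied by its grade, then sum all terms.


Grade-weighted sum = sum of grade_k * coefficient_k
0*(-3) = 0
1*8 = 8
2*7 = 14
3*(-8) = -24
Total = 0 + 8 + 14 + (-24) = -2


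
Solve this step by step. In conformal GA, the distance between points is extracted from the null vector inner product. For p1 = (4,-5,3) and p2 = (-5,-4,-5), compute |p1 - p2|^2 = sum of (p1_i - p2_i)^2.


p1 - p2 = (9, -1, 8)
|p1 - p2|^2 = 9^2 + (-1)^2 + 8^2
= 81 + 1 + 64
= 146


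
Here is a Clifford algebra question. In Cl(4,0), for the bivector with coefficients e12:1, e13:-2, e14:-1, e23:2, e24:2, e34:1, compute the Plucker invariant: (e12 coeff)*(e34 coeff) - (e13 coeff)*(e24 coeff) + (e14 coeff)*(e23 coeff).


Plucker relation: af - be + cd
a*f = 1*1 = 1
b*e = (-2)*2 = -4
c*d = (-1)*2 = -2
af - be + cd = 1 - (-4) + (-2)
= 3


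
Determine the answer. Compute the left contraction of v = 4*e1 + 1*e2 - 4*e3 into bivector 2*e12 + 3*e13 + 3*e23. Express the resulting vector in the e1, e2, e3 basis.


Left contraction v _| B = <vB>_1 (grade-1 part of the geometric product vB).
Using e1_|e12 = e2, e2_|e12 = -e1, e1_|e13 = e3, e3_|e13 = -e1, e2_|e23 = e3, e3_|e23 = -e2:
e1 coeff: -v2*b12 - v3*b13 = -(1)*(2) - (-4)*(3) = 10
e2 coeff: v1*b12 - v3*b23 = (4)*(2) - (-4)*(3) = 20
e3 coeff: v1*b13 + v2*b23 = (4)*(3) + (1)*(3) = 15
v _| B = 10*e1 + 20*e2 + 15*e3


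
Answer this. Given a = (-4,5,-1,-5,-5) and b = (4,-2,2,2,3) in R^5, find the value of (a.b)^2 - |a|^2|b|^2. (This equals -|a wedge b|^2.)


a . b = (-4)*4 + 5*(-2) + (-1)*2 + (-5)*2 + (-5)*3
= -16 + (-10) + (-2) + (-10) + (-15) = -53
|a|^2 = (-4)^2 + 5^2 + (-1)^2 + (-5)^2 + (-5)^2 = 92
|b|^2 = 4^2 + (-2)^2 + 2^2 + 2^2 + 3^2 = 37
(a.b)^2 = (-53)^2 = 2809
|a|^2 * |b|^2 = 92 * 37 = 3404
Result = 2809 - 3404 = -595


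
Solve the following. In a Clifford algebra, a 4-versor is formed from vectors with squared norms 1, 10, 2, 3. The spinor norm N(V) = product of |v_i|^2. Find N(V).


Spinor norm N(V) = |v1|^2 * |v2|^2 * ... * |v4|^2
= 1 * 10 * 2 * 3
Running product: 1, 10, 20, 60
N(V) = 60


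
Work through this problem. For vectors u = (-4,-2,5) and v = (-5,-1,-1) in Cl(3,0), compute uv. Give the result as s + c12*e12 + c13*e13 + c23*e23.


In Cl(3,0): e_i^2 = 1, e_ie_j = -e_je_i for i != j.
Scalar part = u . v = (-4)*(-5) + (-2)*(-1) + 5*(-1)
= 20 + 2 + (-5) = 17
e12 coeff = (-4)*(-1) - (-2)*(-5) = 4 - 10 = -6
e13 coeff = (-4)*(-1) - 5*(-5) = 4 - (-25) = 29
e23 coeff = (-2)*(-1) - 5*(-1) = 2 - (-5) = 7
uv = 17 - 6*e12 + 29*e13 + 7*e23


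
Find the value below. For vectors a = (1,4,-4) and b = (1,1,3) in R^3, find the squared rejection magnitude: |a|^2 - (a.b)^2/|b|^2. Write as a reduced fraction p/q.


|a|^2 = 1^2 + 4^2 + (-4)^2 = 33
|b|^2 = 1^2 + 1^2 + 3^2 = 11
a . b = 1*1 + 4*1 + (-4)*3 = -7
(a.b)^2 = (-7)^2 = 49
|rej|^2 = 33 - 49/11
= (363 - 49)/11
= 314/11
In lowest terms: 314/11


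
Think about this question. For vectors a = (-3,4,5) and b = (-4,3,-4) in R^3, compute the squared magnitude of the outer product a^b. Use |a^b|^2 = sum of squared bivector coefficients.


a wedge b = (a1*b2 - a2*b1)*e12 + (a1*b3 - a3*b1)*e13 + (a2*b3 - a3*b2)*e23
e12 coeff: (-3)*3 - 4*(-4) = -9 - (-16) = 7
e13 coeff: (-3)*(-4) - 5*(-4) = 12 - (-20) = 32
e23 coeff: 4*(-4) - 5*3 = -16 - 15 = -31
|a wedge b|^2 = 7^2 + 32^2 + (-31)^2
= 49 + 1024 + 961
= 2034


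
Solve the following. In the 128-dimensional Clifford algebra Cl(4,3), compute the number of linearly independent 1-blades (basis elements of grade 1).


Number of grade-k basis blades in Cl(p,q) with n = p + q is C(n, k).
n = 4 + 3 = 7
C(7, 1) = 7! / (1! * 6!)
= 5040 / (1 * 720)
= 7


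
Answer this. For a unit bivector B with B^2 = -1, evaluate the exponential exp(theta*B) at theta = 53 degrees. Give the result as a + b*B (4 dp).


For a unit bivector B with B^2 = -1, the exponential series gives
e^(theta*B) = cos(theta) + sin(theta)*B (the GA analogue of Euler's formula).
theta = 53 degrees = 0.925025 rad
cos(53 deg) = 0.6018
sin(53 deg) = 0.7986
exp(theta*B) = 0.6018 + 0.7986*B


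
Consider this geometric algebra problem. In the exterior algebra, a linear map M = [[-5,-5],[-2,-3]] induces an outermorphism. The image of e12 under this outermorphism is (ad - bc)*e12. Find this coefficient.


The outermorphism of a linear map f sends e1^e2 to f(e1)^f(e2).
f(e1) = -5*e1 - 2*e2
f(e2) = -5*e1 - 3*e2
f(e1) ^ f(e2) = (-5*e1 - 2*e2) ^ (-5*e1 - 3*e2)
= (-5)*(-3)*e12 + (-2)*(-5)*e21
= (15 - 10)*e12
= 5*e12
Coefficient = 5


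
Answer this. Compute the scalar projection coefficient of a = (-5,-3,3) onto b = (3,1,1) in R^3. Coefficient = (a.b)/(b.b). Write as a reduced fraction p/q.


Projection coefficient = (a . b) / (b . b)
a . b = (-5)*3 + (-3)*1 + 3*1
= -15 + (-3) + 3 = -15
b . b = 3^2 + 1^2 + 1^2
= 9 + 1 + 1 = 11
Coefficient = -15/11
In lowest terms: -15/11


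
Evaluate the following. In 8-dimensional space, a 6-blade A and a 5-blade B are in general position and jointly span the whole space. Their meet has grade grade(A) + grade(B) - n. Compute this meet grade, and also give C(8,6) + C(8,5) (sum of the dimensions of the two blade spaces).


Meet grade = grade(A) + grade(B) - n
= 6 + 5 - 8 = 3
C(8,6) = 28
C(8,5) = 56
dim_A + dim_B = 28 + 56 = 84


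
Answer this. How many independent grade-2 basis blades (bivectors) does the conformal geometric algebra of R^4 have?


The conformal model of R^4 uses Cl(5,1) with m = 4 + 2 = 6 generators.
Number of grade-2 blades = C(m, 2) = C(6, 2)
= 6*5/2 = 15


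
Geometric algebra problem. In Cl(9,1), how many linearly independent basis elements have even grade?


Even subalgebra dimension = 2^(n-1)
n = 9 + 1 = 10
2^(10 - 1) = 2^9 = 512
Verification: sum of C(10,k) for even k = 1 + 45 + 210 + 210 + 45 + 1 = 512
Result = 512


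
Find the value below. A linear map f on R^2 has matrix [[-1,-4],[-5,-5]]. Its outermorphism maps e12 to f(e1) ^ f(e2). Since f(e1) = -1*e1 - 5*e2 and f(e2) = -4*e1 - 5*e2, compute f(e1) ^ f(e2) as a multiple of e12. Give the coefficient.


The outermorphism of a linear map f sends e1^e2 to f(e1)^f(e2).
f(e1) = -1*e1 - 5*e2
f(e2) = -4*e1 - 5*e2
f(e1) ^ f(e2) = (-1*e1 - 5*e2) ^ (-4*e1 - 5*e2)
= (-1)*(-5)*e12 + (-5)*(-4)*e21
= (5 - 20)*e12
= -15*e12
Coefficient = -15


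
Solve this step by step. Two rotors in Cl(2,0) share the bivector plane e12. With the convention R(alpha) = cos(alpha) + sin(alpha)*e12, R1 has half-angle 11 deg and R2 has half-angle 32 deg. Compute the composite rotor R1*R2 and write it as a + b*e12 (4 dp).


Same-plane rotors commute and their half-angles add:
R1*R2 = cos(a1 + a2) + sin(a1 + a2)*e12.
a1 + a2 = 11 + 32 = 43 deg
cos(43 deg) = 0.7314
sin(43 deg) = 0.6820
R1*R2 = 0.7314 + 0.6820*e12


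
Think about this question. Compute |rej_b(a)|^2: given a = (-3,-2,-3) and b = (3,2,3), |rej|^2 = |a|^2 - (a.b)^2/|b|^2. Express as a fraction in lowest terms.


|a|^2 = (-3)^2 + (-2)^2 + (-3)^2 = 22
|b|^2 = 3^2 + 2^2 + 3^2 = 22
a . b = (-3)*3 + (-2)*2 + (-3)*3 = -22
(a.b)^2 = (-22)^2 = 484
|rej|^2 = 22 - 484/22
= (484 - 484)/22
= 0/22
In lowest terms: 0/1


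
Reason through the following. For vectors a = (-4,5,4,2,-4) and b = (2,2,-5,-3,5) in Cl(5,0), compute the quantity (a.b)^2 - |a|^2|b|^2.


a . b = (-4)*2 + 5*2 + 4*(-5) + 2*(-3) + (-4)*5
= -8 + 10 + (-20) + (-6) + (-20) = -44
|a|^2 = (-4)^2 + 5^2 + 4^2 + 2^2 + (-4)^2 = 77
|b|^2 = 2^2 + 2^2 + (-5)^2 + (-3)^2 + 5^2 = 67
(a.b)^2 = (-44)^2 = 1936
|a|^2 * |b|^2 = 77 * 67 = 5159
Result = 1936 - 5159 = -3223


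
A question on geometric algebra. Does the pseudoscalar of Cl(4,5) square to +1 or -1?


The pseudoscalar I = e1...e_n (product of all n generators) of Cl(p,q) satisfies I^2 = (-1)^(q + n(n-1)/2).
p = 4, q = 5, n = p + q = 9
n(n-1)/2 = 9 * 8 / 2 = 36
Exponent = q + n(n-1)/2 = 5 + 36 = 41
I^2 = (-1)^41 = -1


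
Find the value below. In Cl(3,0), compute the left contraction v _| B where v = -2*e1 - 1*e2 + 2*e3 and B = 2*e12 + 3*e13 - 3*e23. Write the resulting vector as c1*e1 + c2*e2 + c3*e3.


Left contraction v _| B = <vB>_1 (grade-1 part of the geometric product vB).
Using e1_|e12 = e2, e2_|e12 = -e1, e1_|e13 = e3, e3_|e13 = -e1, e2_|e23 = e3, e3_|e23 = -e2:
e1 coeff: -v2*b12 - v3*b13 = -(-1)*(2) - (2)*(3) = -4
e2 coeff: v1*b12 - v3*b23 = (-2)*(2) - (2)*(-3) = 2
e3 coeff: v1*b13 + v2*b23 = (-2)*(3) + (-1)*(-3) = -3
v _| B = -4*e1 + 2*e2 - 3*e3


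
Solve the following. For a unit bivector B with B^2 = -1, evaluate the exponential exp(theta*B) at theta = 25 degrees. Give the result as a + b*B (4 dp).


For a unit bivector B with B^2 = -1, the exponential series gives
e^(theta*B) = cos(theta) + sin(theta)*B (the GA analogue of Euler's formula).
theta = 25 degrees = 0.436332 rad
cos(25 deg) = 0.9063
sin(25 deg) = 0.4226
exp(theta*B) = 0.9063 + 0.4226*B


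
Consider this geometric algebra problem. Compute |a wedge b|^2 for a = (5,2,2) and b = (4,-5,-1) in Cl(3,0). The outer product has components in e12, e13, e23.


a wedge b = (a1*b2 - a2*b1)*e12 + (a1*b3 - a3*b1)*e13 + (a2*b3 - a3*b2)*e23
e12 coeff: 5*(-5) - 2*4 = -25 - 8 = -33
e13 coeff: 5*(-1) - 2*4 = -5 - 8 = -13
e23 coeff: 2*(-1) - 2*(-5) = -2 - (-10) = 8
|a wedge b|^2 = (-33)^2 + (-13)^2 + 8^2
= 1089 + 169 + 64
= 1322


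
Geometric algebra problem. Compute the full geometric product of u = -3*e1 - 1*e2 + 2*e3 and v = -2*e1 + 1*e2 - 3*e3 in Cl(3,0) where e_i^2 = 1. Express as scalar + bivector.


In Cl(3,0): e_i^2 = 1, e_ie_j = -e_je_i for i != j.
Scalar part = u . v = (-3)*(-2) + (-1)*1 + 2*(-3)
= 6 + (-1) + (-6) = -1
e12 coeff = (-3)*1 - (-1)*(-2) = -3 - 2 = -5
e13 coeff = (-3)*(-3) - 2*(-2) = 9 - (-4) = 13
e23 coeff = (-1)*(-3) - 2*1 = 3 - 2 = 1
uv = -1 - 5*e12 + 13*e13 + 1*e23


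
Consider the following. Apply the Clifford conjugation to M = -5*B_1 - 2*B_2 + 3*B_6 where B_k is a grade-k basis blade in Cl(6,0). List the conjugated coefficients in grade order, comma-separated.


Clifford conjugate sign for grade k: (-1)^(k(k+1)/2)
Grade 1: (-1)^(1*2/2) = (-1)^1 = -1, coeff -5 -> 5
Grade 2: (-1)^(2*3/2) = (-1)^3 = -1, coeff -2 -> 2
Grade 6: (-1)^(6*7/2) = (-1)^21 = -1, coeff 3 -> -3
Conjugated coefficients: 5, 2, -3


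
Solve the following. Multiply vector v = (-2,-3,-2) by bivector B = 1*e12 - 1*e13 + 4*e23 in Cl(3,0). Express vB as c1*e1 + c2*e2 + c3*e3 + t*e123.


vB has grade-1 (vector) and grade-3 (trivector) parts: vB = (v _| B) + (v ^ B).
Vector part <vB>_1:
  e1: -v2*b12 - v3*b13 = -(-3)*(1) - (-2)*(-1) = 1
  e2: v1*b12 - v3*b23 = (-2)*(1) - (-2)*(4) = 6
  e3: v1*b13 + v2*b23 = (-2)*(-1) + (-3)*(4) = -10
Trivector part <vB>_3:
  e123: v1*b23 - v2*b13 + v3*b12 = (-2)*(4) - (-3)*(-1) + (-2)*(1) = -13
vB = 1*e1 + 6*e2 - 10*e3 - 13*e123


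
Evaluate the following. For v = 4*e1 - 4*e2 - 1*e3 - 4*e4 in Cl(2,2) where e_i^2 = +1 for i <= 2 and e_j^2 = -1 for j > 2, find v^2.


v^2 = sum of c_i^2 * e_i^2
Positive signature terms (e_i^2 = +1): 4^2 + (-4)^2 = 32
Negative signature terms (e_j^2 = -1): (-1)^2 + (-4)^2 = 17
v^2 = 32 - 17 = 15


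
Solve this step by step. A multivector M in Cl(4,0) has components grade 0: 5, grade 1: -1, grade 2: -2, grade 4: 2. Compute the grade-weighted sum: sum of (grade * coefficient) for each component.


Grade-weighted sum = sum of grade_k * coefficient_k
0*5 = 0
1*(-1) = -1
2*(-2) = -4
4*2 = 8
Total = 0 + (-1) + (-4) + 8 = 3


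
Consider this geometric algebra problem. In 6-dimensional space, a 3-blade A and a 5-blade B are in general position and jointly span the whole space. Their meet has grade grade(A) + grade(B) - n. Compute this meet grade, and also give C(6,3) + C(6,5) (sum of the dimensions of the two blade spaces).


Meet grade = grade(A) + grade(B) - n
= 3 + 5 - 6 = 2
C(6,3) = 20
C(6,5) = 6
dim_A + dim_B = 20 + 6 = 26


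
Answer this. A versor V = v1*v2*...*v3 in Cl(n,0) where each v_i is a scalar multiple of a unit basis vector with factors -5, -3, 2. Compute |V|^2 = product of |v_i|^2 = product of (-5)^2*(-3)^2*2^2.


Each vector v_i has |v_i|^2 = s_i^2
Squared scales: (-5)^2 = 25, (-3)^2 = 9, 2^2 = 4
|V|^2 = 25 * 9 * 4
= 900


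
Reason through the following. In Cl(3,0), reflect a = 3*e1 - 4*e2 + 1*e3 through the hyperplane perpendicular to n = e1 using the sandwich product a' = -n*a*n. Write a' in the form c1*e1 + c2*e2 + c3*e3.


Reflection formula: a' = -n*a*n, with n = e1 (unit vector, n^2 = 1).
For reflection through hyperplane perp to e1:
The component along e1 flips sign, others stay.
a = (3, -4, 1)
a' = (-3, -4, 1)
a' = -3*e1 - 4*e2 + 1*e3


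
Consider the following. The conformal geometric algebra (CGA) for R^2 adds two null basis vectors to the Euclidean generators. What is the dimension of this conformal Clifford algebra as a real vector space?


The conformal model of R^2 uses Cl(3,1): the 2 Euclidean generators plus two extra orthogonal generators e+ (e+^2 = +1) and e- (e-^2 = -1), from which the null vectors e0, einf are built.
Number of generators m = 2 + 2 = 4.
dim Cl(p,q) = 2^m = 2^4 = 16


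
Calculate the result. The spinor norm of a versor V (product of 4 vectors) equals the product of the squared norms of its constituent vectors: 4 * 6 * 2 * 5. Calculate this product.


Spinor norm N(V) = |v1|^2 * |v2|^2 * ... * |v4|^2
= 4 * 6 * 2 * 5
Running product: 4, 24, 48, 240
N(V) = 240


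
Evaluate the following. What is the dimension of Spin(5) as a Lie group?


Spin(n) double-covers SO(n); both have Lie algebra so(n) of dimension n(n-1)/2.
n = 5
n(n-1) = 5 * 4 = 20
dim Spin(5) = 20/2 = 10


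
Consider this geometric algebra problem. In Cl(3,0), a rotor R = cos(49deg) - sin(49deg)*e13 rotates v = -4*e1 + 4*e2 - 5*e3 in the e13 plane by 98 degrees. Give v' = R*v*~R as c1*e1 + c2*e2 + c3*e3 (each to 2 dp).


Rotor R = cos(49deg) - sin(49deg)*e13
Rotation angle theta = 2 * 49 = 98 degrees in the e13 plane (e1 -> e3).
The component perpendicular to the plane (e2) is invariant: v'_2 = v2 = 4.00
cos(98deg) = -0.1392, sin(98deg) = 0.9903
v'_1 = v1*cos(theta) - v3*sin(theta) = -4*(-0.1392) - (-5)*0.9903 = 5.51
v'_3 = v1*sin(theta) + v3*cos(theta) = -4*0.9903 + (-5)*(-0.1392) = -3.27
v' = 5.51*e1 + 4.00*e2 - 3.27*e3


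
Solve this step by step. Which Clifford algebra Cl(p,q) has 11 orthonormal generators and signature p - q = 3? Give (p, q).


We need p + q = 11 and p - q = 3.
Adding: 2p = 11 + 3 = 14, so p = 7.
Then q = 11 - 7 = 4.
(p, q) = (7, 4)


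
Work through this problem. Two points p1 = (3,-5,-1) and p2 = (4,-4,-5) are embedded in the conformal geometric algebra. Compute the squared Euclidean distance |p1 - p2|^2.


p1 - p2 = (-1, -1, 4)
|p1 - p2|^2 = (-1)^2 + (-1)^2 + 4^2
= 1 + 1 + 16
= 18


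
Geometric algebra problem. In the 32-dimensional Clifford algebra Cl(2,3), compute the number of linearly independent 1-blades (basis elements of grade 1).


Number of grade-k basis blades in Cl(p,q) with n = p + q is C(n, k).
n = 2 + 3 = 5
C(5, 1) = 5! / (1! * 4!)
= 120 / (1 * 24)
= 5


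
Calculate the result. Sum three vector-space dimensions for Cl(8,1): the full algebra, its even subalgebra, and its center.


n = 8 + 1 = 9
Total dim = 2^9 = 512
Even subalgebra dim = 2^8 = 256
n is odd, so center dim = 2
Sum = 512 + 256 + 2 = 770


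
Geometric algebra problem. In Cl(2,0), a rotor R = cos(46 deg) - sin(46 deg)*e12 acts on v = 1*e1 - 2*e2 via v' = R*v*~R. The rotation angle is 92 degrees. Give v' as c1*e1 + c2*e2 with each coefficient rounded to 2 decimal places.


Rotor R = cos(46deg) - sin(46deg)*e12
Rotation angle theta = 2 * 46 = 92 degrees
v' = R*v*~R rotates v by theta.
cos(92deg) = -0.0349, sin(92deg) = 0.9994
v'_1 = 1*cos(92deg) - (-2)*sin(92deg)
= 1*(-0.0349) - (-2)*0.9994
= 1.96
v'_2 = 1*sin(92deg) + (-2)*cos(92deg)
= 1*0.9994 + (-2)*(-0.0349)
= 1.07
v' = 1.96*e1 + 1.07*e2


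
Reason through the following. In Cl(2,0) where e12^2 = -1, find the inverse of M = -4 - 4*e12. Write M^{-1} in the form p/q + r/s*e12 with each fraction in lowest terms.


M = -4 - 4*e12, where e12^2 = -1.
Since M commutes with its reverse ~M = a - b*e12, M * ~M = a^2 - b^2*e12^2 = a^2 + b^2.
So M^{-1} = ~M / (a^2 + b^2) = (a - b*e12)/(a^2 + b^2).
a^2 + b^2 = 16 + 16 = 32
Scalar part = -4/32 = -1/8
Bivector coeff = 4/32 = 1/8
M^{-1} = -1/8 + 1/8*e12


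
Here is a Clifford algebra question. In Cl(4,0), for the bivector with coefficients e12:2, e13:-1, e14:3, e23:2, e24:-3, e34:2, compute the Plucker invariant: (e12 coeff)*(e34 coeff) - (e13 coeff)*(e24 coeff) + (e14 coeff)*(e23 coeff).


Plucker relation: af - be + cd
a*f = 2*2 = 4
b*e = (-1)*(-3) = 3
c*d = 3*2 = 6
af - be + cd = 4 - 3 + 6
= 7


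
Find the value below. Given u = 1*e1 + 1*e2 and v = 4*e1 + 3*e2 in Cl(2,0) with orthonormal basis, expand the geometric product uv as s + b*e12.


Expand: (1*e1 + 1*e2)(4*e1 + 3*e2)
= 1*4*e1e1 + 1*3*e1e2 + 1*4*e2e1 + 1*3*e2e2
Using e1^2 = e2^2 = 1, e2e1 = -e1e2:
Scalar part s = 1*4 + 1*3 = 4 + 3 = 7
Bivector part b = 1*3 - 1*4 = 3 - 4 = -1
uv = 7 - 1*e12


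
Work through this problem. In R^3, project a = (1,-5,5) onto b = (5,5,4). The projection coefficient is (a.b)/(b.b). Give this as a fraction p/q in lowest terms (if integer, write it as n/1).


Projection coefficient = (a . b) / (b . b)
a . b = 1*5 + (-5)*5 + 5*4
= 5 + (-25) + 20 = 0
b . b = 5^2 + 5^2 + 4^2
= 25 + 25 + 16 = 66
Coefficient = 0/66
In lowest terms: 0/1


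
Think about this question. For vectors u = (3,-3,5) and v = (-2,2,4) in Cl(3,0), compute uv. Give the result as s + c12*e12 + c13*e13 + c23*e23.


In Cl(3,0): e_i^2 = 1, e_ie_j = -e_je_i for i != j.
Scalar part = u . v = 3*(-2) + (-3)*2 + 5*4
= -6 + (-6) + 20 = 8
e12 coeff = 3*2 - (-3)*(-2) = 6 - 6 = 0
e13 coeff = 3*4 - 5*(-2) = 12 - (-10) = 22
e23 coeff = (-3)*4 - 5*2 = -12 - 10 = -22
uv = 8 + 0*e12 + 22*e13 - 22*e23


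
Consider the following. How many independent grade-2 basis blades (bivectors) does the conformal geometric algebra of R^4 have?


The conformal model of R^4 uses Cl(5,1) with m = 4 + 2 = 6 generators.
Number of grade-2 blades = C(m, 2) = C(6, 2)
= 6*5/2 = 15


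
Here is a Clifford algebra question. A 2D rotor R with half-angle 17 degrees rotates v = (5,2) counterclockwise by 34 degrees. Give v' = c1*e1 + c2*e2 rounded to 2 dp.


Rotor R = cos(17deg) - sin(17deg)*e12
Rotation angle theta = 2 * 17 = 34 degrees
v' = R*v*~R rotates v by theta.
cos(34deg) = 0.8290, sin(34deg) = 0.5592
v'_1 = 5*cos(34deg) - 2*sin(34deg)
= 5*0.8290 - 2*0.5592
= 3.03
v'_2 = 5*sin(34deg) + 2*cos(34deg)
= 5*0.5592 + 2*0.8290
= 4.45
v' = 3.03*e1 + 4.45*e2


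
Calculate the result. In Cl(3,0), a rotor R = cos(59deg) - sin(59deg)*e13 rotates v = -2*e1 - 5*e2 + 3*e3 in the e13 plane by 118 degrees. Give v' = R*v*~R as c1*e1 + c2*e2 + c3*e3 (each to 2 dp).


Rotor R = cos(59deg) - sin(59deg)*e13
Rotation angle theta = 2 * 59 = 118 degrees in the e13 plane (e1 -> e3).
The component perpendicular to the plane (e2) is invariant: v'_2 = v2 = -5.00
cos(118deg) = -0.4695, sin(118deg) = 0.8829
v'_1 = v1*cos(theta) - v3*sin(theta) = -2*(-0.4695) - 3*0.8829 = -1.71
v'_3 = v1*sin(theta) + v3*cos(theta) = -2*0.8829 + 3*(-0.4695) = -3.17
v' = -1.71*e1 - 5.00*e2 - 3.17*e3


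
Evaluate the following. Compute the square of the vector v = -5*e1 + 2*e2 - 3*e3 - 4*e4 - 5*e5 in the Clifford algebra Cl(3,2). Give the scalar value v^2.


v^2 = sum of c_i^2 * e_i^2
Positive signature terms (e_i^2 = +1): (-5)^2 + 2^2 + (-3)^2 = 38
Negative signature terms (e_j^2 = -1): (-4)^2 + (-5)^2 = 41
v^2 = 38 - 41 = -3


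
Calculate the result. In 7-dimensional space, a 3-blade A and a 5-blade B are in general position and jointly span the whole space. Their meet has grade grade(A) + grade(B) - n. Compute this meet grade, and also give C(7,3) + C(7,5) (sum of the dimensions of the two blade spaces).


Meet grade = grade(A) + grade(B) - n
= 3 + 5 - 7 = 1
C(7,3) = 35
C(7,5) = 21
dim_A + dim_B = 35 + 21 = 56


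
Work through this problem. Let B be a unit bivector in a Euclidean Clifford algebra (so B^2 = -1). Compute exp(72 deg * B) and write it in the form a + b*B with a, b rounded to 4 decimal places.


For a unit bivector B with B^2 = -1, the exponential series gives
e^(theta*B) = cos(theta) + sin(theta)*B (the GA analogue of Euler's formula).
theta = 72 degrees = 1.256637 rad
cos(72 deg) = 0.3090
sin(72 deg) = 0.9511
exp(theta*B) = 0.3090 + 0.9511*B


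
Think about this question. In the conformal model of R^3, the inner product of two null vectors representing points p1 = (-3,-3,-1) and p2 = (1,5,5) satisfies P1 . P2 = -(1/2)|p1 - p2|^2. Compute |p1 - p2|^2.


p1 - p2 = (-4, -8, -6)
|p1 - p2|^2 = (-4)^2 + (-8)^2 + (-6)^2
= 16 + 64 + 36
= 116


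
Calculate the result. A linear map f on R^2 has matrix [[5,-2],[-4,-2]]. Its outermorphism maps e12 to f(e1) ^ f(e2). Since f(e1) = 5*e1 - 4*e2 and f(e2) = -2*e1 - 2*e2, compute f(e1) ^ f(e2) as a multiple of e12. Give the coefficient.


The outermorphism of a linear map f sends e1^e2 to f(e1)^f(e2).
f(e1) = 5*e1 - 4*e2
f(e2) = -2*e1 - 2*e2
f(e1) ^ f(e2) = (5*e1 - 4*e2) ^ (-2*e1 - 2*e2)
= 5*(-2)*e12 + (-4)*(-2)*e21
= (-10 - 8)*e12
= -18*e12
Coefficient = -18


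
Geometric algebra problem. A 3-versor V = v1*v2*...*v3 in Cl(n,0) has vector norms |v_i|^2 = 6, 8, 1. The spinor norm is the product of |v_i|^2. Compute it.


Spinor norm N(V) = |v1|^2 * |v2|^2 * ... * |v3|^2
= 6 * 8 * 1
Running product: 6, 48, 48
N(V) = 48


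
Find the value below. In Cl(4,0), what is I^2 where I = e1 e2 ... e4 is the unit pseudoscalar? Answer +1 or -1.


The pseudoscalar I = e1...e_n (product of all n generators) of Cl(p,q) satisfies I^2 = (-1)^(q + n(n-1)/2).
p = 4, q = 0, n = p + q = 4
n(n-1)/2 = 4 * 3 / 2 = 6
Exponent = q + n(n-1)/2 = 0 + 6 = 6
I^2 = (-1)^6 = +1


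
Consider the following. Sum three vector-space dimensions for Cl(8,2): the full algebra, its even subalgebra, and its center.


n = 8 + 2 = 10
Total dim = 2^10 = 1024
Even subalgebra dim = 2^9 = 512
n is even, so center dim = 1
Sum = 1024 + 512 + 1 = 1537


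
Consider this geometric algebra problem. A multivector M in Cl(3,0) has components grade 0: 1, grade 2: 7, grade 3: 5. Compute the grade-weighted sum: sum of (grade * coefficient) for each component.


Grade-weighted sum = sum of grade_k * coefficient_k
0*1 = 0
2*7 = 14
3*5 = 15
Total = 0 + 14 + 15 = 29


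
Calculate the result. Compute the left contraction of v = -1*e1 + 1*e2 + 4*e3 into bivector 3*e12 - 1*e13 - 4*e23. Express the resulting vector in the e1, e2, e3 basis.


Left contraction v _| B = <vB>_1 (grade-1 part of the geometric product vB).
Using e1_|e12 = e2, e2_|e12 = -e1, e1_|e13 = e3, e3_|e13 = -e1, e2_|e23 = e3, e3_|e23 = -e2:
e1 coeff: -v2*b12 - v3*b13 = -(1)*(3) - (4)*(-1) = 1
e2 coeff: v1*b12 - v3*b23 = (-1)*(3) - (4)*(-4) = 13
e3 coeff: v1*b13 + v2*b23 = (-1)*(-1) + (1)*(-4) = -3
v _| B = 1*e1 + 13*e2 - 3*e3


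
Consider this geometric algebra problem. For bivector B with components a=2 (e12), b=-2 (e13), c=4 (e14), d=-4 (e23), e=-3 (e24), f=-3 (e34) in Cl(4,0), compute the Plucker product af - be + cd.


Plucker relation: af - be + cd
a*f = 2*(-3) = -6
b*e = (-2)*(-3) = 6
c*d = 4*(-4) = -16
af - be + cd = -6 - 6 + (-16)
= -28


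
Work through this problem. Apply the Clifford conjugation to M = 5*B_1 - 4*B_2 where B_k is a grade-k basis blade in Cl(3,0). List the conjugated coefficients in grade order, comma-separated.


Clifford conjugate sign for grade k: (-1)^(k(k+1)/2)
Grade 1: (-1)^(1*2/2) = (-1)^1 = -1, coeff 5 -> -5
Grade 2: (-1)^(2*3/2) = (-1)^3 = -1, coeff -4 -> 4
Conjugated coefficients: -5, 4


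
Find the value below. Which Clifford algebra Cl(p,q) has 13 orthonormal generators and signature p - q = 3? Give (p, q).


We need p + q = 13 and p - q = 3.
Adding: 2p = 13 + 3 = 16, so p = 8.
Then q = 13 - 8 = 5.
(p, q) = (8, 5)


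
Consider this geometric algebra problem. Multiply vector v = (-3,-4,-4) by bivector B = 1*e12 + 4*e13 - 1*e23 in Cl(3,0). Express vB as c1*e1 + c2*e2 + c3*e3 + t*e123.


vB has grade-1 (vector) and grade-3 (trivector) parts: vB = (v _| B) + (v ^ B).
Vector part <vB>_1:
  e1: -v2*b12 - v3*b13 = -(-4)*(1) - (-4)*(4) = 20
  e2: v1*b12 - v3*b23 = (-3)*(1) - (-4)*(-1) = -7
  e3: v1*b13 + v2*b23 = (-3)*(4) + (-4)*(-1) = -8
Trivector part <vB>_3:
  e123: v1*b23 - v2*b13 + v3*b12 = (-3)*(-1) - (-4)*(4) + (-4)*(1) = 15
vB = 20*e1 - 7*e2 - 8*e3 + 15*e123


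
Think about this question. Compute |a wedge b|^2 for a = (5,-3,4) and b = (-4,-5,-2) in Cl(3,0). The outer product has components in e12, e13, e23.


a wedge b = (a1*b2 - a2*b1)*e12 + (a1*b3 - a3*b1)*e13 + (a2*b3 - a3*b2)*e23
e12 coeff: 5*(-5) - (-3)*(-4) = -25 - 12 = -37
e13 coeff: 5*(-2) - 4*(-4) = -10 - (-16) = 6
e23 coeff: (-3)*(-2) - 4*(-5) = 6 - (-20) = 26
|a wedge b|^2 = (-37)^2 + 6^2 + 26^2
= 1369 + 36 + 676
= 2081


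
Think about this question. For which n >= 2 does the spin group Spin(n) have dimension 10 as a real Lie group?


dim Spin(n) = dim so(n) = n(n-1)/2.
Solve n(n-1)/2 = 10, i.e. n^2 - n - 20 = 0.
Discriminant = 1 + 8*10 = 81
n = (1 + sqrt(81))/2 = (1 + 9)/2 = 5


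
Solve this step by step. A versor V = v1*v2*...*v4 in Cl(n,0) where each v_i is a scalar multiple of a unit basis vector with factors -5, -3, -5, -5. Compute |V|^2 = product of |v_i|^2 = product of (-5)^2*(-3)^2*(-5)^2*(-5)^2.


Each vector v_i has |v_i|^2 = s_i^2
Squared scales: (-5)^2 = 25, (-3)^2 = 9, (-5)^2 = 25, (-5)^2 = 25
|V|^2 = 25 * 9 * 25 * 25
= 140625


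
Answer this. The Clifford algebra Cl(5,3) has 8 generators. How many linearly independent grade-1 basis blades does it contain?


Number of grade-k basis blades in Cl(p,q) with n = p + q is C(n, k).
n = 5 + 3 = 8
C(8, 1) = 8! / (1! * 7!)
= 40320 / (1 * 5040)
= 8


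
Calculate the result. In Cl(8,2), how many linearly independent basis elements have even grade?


Even subalgebra dimension = 2^(n-1)
n = 8 + 2 = 10
2^(10 - 1) = 2^9 = 512
Verification: sum of C(10,k) for even k = 1 + 45 + 210 + 210 + 45 + 1 = 512
Result = 512


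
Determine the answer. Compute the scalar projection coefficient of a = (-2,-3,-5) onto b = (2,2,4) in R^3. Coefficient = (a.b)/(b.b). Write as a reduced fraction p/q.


Projection coefficient = (a . b) / (b . b)
a . b = (-2)*2 + (-3)*2 + (-5)*4
= -4 + (-6) + (-20) = -30
b . b = 2^2 + 2^2 + 4^2
= 4 + 4 + 16 = 24
Coefficient = -30/24
In lowest terms: -5/4


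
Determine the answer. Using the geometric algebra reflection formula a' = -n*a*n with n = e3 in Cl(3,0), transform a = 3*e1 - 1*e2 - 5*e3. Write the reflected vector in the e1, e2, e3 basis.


Reflection formula: a' = -n*a*n, with n = e3 (unit vector, n^2 = 1).
For reflection through hyperplane perp to e3:
The component along e3 flips sign, others stay.
a = (3, -1, -5)
a' = (3, -1, 5)
a' = 3*e1 - 1*e2 + 5*e3


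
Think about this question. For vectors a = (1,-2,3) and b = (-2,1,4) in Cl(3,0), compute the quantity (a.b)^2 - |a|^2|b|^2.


a . b = 1*(-2) + (-2)*1 + 3*4
= -2 + (-2) + 12 = 8
|a|^2 = 1^2 + (-2)^2 + 3^2 = 14
|b|^2 = (-2)^2 + 1^2 + 4^2 = 21
(a.b)^2 = 8^2 = 64
|a|^2 * |b|^2 = 14 * 21 = 294
Result = 64 - 294 = -230


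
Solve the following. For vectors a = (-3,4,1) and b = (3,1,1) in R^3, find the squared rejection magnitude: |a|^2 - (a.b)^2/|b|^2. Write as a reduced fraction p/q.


|a|^2 = (-3)^2 + 4^2 + 1^2 = 26
|b|^2 = 3^2 + 1^2 + 1^2 = 11
a . b = (-3)*3 + 4*1 + 1*1 = -4
(a.b)^2 = (-4)^2 = 16
|rej|^2 = 26 - 16/11
= (286 - 16)/11
= 270/11
In lowest terms: 270/11


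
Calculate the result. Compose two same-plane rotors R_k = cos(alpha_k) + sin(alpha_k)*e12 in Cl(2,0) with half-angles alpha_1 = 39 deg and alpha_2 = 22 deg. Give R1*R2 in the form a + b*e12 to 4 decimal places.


Same-plane rotors commute and their half-angles add:
R1*R2 = cos(a1 + a2) + sin(a1 + a2)*e12.
a1 + a2 = 39 + 22 = 61 deg
cos(61 deg) = 0.4848
sin(61 deg) = 0.8746
R1*R2 = 0.4848 + 0.8746*e12


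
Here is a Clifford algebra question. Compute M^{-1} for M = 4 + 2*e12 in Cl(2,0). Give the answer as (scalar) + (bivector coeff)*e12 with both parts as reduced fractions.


M = 4 + 2*e12, where e12^2 = -1.
Since M commutes with its reverse ~M = a - b*e12, M * ~M = a^2 - b^2*e12^2 = a^2 + b^2.
So M^{-1} = ~M / (a^2 + b^2) = (a - b*e12)/(a^2 + b^2).
a^2 + b^2 = 16 + 4 = 20
Scalar part = 4/20 = 1/5
Bivector coeff = -2/20 = -1/10
M^{-1} = 1/5 - 1/10*e12


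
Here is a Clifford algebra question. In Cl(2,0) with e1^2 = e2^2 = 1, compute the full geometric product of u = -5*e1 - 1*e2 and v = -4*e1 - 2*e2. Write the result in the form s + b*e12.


Expand: (-5*e1 - 1*e2)(-4*e1 - 2*e2)
= (-5)*(-4)*e1e1 + (-5)*(-2)*e1e2 + (-1)*(-4)*e2e1 + (-1)*(-2)*e2e2
Using e1^2 = e2^2 = 1, e2e1 = -e1e2:
Scalar part s = (-5)*(-4) + (-1)*(-2) = 20 + 2 = 22
Bivector part b = (-5)*(-2) - (-1)*(-4) = 10 - 4 = 6
uv = 22 + 6*e12


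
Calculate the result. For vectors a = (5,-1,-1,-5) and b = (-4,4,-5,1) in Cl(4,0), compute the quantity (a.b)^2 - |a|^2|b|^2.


a . b = 5*(-4) + (-1)*4 + (-1)*(-5) + (-5)*1
= -20 + (-4) + 5 + (-5) = -24
|a|^2 = 5^2 + (-1)^2 + (-1)^2 + (-5)^2 = 52
|b|^2 = (-4)^2 + 4^2 + (-5)^2 + 1^2 = 58
(a.b)^2 = (-24)^2 = 576
|a|^2 * |b|^2 = 52 * 58 = 3016
Result = 576 - 3016 = -2440


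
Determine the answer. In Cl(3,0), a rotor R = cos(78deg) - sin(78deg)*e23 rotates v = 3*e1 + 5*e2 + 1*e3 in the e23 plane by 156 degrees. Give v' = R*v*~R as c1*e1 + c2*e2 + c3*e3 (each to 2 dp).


Rotor R = cos(78deg) - sin(78deg)*e23
Rotation angle theta = 2 * 78 = 156 degrees in the e23 plane (e2 -> e3).
The component perpendicular to the plane (e1) is invariant: v'_1 = v1 = 3.00
cos(156deg) = -0.9135, sin(156deg) = 0.4067
v'_2 = v2*cos(theta) - v3*sin(theta) = 5*(-0.9135) - 1*0.4067 = -4.97
v'_3 = v2*sin(theta) + v3*cos(theta) = 5*0.4067 + 1*(-0.9135) = 1.12
v' = 3.00*e1 - 4.97*e2 + 1.12*e3


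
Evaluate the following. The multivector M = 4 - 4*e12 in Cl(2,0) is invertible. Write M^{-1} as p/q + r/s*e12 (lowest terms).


M = 4 - 4*e12, where e12^2 = -1.
Since M commutes with its reverse ~M = a - b*e12, M * ~M = a^2 - b^2*e12^2 = a^2 + b^2.
So M^{-1} = ~M / (a^2 + b^2) = (a - b*e12)/(a^2 + b^2).
a^2 + b^2 = 16 + 16 = 32
Scalar part = 4/32 = 1/8
Bivector coeff = 4/32 = 1/8
M^{-1} = 1/8 + 1/8*e12


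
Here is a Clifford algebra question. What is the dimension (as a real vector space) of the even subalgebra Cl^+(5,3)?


Even subalgebra dimension = 2^(n-1)
n = 5 + 3 = 8
2^(8 - 1) = 2^7 = 128
Verification: sum of C(8,k) for even k = 1 + 28 + 70 + 28 + 1 = 128
Result = 128


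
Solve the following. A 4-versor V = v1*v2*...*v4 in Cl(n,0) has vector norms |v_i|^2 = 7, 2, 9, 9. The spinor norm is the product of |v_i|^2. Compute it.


Spinor norm N(V) = |v1|^2 * |v2|^2 * ... * |v4|^2
= 7 * 2 * 9 * 9
Running product: 7, 14, 126, 1134
N(V) = 1134


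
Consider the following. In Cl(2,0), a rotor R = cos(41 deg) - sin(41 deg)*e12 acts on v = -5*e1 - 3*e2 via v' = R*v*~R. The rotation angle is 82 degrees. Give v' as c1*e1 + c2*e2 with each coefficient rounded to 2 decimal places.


Rotor R = cos(41deg) - sin(41deg)*e12
Rotation angle theta = 2 * 41 = 82 degrees
v' = R*v*~R rotates v by theta.
cos(82deg) = 0.1392, sin(82deg) = 0.9903
v'_1 = -5*cos(82deg) - (-3)*sin(82deg)
= -5*0.1392 - (-3)*0.9903
= 2.27
v'_2 = -5*sin(82deg) + (-3)*cos(82deg)
= -5*0.9903 + (-3)*0.1392
= -5.37
v' = 2.27*e1 - 5.37*e2


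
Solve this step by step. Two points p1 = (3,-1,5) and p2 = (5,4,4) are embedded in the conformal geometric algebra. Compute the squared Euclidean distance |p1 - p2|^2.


p1 - p2 = (-2, -5, 1)
|p1 - p2|^2 = (-2)^2 + (-5)^2 + 1^2
= 4 + 25 + 1
= 30


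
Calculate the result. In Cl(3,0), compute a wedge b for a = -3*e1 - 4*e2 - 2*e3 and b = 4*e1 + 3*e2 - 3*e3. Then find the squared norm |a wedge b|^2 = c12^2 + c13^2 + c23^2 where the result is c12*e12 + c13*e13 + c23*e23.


a wedge b = (a1*b2 - a2*b1)*e12 + (a1*b3 - a3*b1)*e13 + (a2*b3 - a3*b2)*e23
e12 coeff: (-3)*3 - (-4)*4 = -9 - (-16) = 7
e13 coeff: (-3)*(-3) - (-2)*4 = 9 - (-8) = 17
e23 coeff: (-4)*(-3) - (-2)*3 = 12 - (-6) = 18
|a wedge b|^2 = 7^2 + 17^2 + 18^2
= 49 + 289 + 324
= 662


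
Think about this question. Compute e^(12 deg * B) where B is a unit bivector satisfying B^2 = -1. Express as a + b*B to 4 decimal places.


For a unit bivector B with B^2 = -1, the exponential series gives
e^(theta*B) = cos(theta) + sin(theta)*B (the GA analogue of Euler's formula).
theta = 12 degrees = 0.20944 rad
cos(12 deg) = 0.9781
sin(12 deg) = 0.2079
exp(theta*B) = 0.9781 + 0.2079*B


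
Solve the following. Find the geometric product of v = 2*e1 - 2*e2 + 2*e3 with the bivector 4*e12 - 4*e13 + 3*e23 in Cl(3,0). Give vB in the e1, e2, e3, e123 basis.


vB has grade-1 (vector) and grade-3 (trivector) parts: vB = (v _| B) + (v ^ B).
Vector part <vB>_1:
  e1: -v2*b12 - v3*b13 = -(-2)*(4) - (2)*(-4) = 16
  e2: v1*b12 - v3*b23 = (2)*(4) - (2)*(3) = 2
  e3: v1*b13 + v2*b23 = (2)*(-4) + (-2)*(3) = -14
Trivector part <vB>_3:
  e123: v1*b23 - v2*b13 + v3*b12 = (2)*(3) - (-2)*(-4) + (2)*(4) = 6
vB = 16*e1 + 2*e2 - 14*e3 + 6*e123


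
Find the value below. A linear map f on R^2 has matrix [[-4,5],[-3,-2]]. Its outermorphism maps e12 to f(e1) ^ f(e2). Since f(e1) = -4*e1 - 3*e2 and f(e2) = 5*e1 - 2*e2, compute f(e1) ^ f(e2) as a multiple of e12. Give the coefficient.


The outermorphism of a linear map f sends e1^e2 to f(e1)^f(e2).
f(e1) = -4*e1 - 3*e2
f(e2) = 5*e1 - 2*e2
f(e1) ^ f(e2) = (-4*e1 - 3*e2) ^ (5*e1 - 2*e2)
= (-4)*(-2)*e12 + (-3)*5*e21
= (8 - (-15))*e12
= 23*e12
Coefficient = 23
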